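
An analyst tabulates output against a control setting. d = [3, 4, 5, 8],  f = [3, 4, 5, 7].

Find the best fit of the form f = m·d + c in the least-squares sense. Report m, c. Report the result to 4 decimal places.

With design matrix M, MᵀM = [[114, 20]; [20, 4]] and Mᵀf = [106, 19]ᵀ.
Eliminating c: 4·(row 1) − 20·(row 2) gives 56·m = 4·106 − 20·19 = 44, so m = 11/14.
Then c = (19 − 20·(11/14))/4 = 23/28.

m = 0.7857, c = 0.8214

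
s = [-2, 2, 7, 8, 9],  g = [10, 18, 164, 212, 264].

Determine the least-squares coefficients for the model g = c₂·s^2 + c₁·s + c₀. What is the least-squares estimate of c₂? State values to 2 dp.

Forming AᵀA = [[13090, 1584, 202]; [1584, 202, 24]; [202, 24, 5]] and Aᵀg = [43100, 5236, 668]ᵀ gives AᵀA·[c₂, c₁, c₀]ᵀ = Aᵀg.
Inverting the 3×3 Gram matrix, [c₂, c₁, c₀]ᵀ = [189506/62959, 130750/62959, 127680/62959]ᵀ.

c₂ = 3.01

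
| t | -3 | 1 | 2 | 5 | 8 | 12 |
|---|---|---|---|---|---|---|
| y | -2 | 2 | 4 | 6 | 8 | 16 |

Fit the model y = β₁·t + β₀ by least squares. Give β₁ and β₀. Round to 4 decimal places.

β₁ = 1.1225, β₀ = 0.9895

Compute the Gram sums: Σt·t = 247, Σt = 25, Σ1 = 6.
Moment sums: Σt·y = 302, Σy = 34.
Eliminating β₀: 6·(row 1) − 25·(row 2) gives 857·β₁ = 6·302 − 25·34 = 962, so β₁ = 962/857.
Then β₀ = (34 − 25·(962/857))/6 = 848/857.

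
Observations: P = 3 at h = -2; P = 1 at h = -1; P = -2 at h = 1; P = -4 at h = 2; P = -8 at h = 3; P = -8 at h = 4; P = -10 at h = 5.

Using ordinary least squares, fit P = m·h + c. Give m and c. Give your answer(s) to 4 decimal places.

m = -1.9022, c = -0.7391

Normal-equation sums: Σh·h = 60, Σh = 12, Σ1 = 7.
And Σh·P = -123, ΣP = -28.
Normal equations: [[60, 12]; [12, 7]]·[m, c]ᵀ = [-123, -28]ᵀ.
det = 60·7 − 12² = 276.
m = ((-123)·7 − 12·(-28))/276 = -175/92; c = (60·(-28) − 12·(-123))/276 = -17/23.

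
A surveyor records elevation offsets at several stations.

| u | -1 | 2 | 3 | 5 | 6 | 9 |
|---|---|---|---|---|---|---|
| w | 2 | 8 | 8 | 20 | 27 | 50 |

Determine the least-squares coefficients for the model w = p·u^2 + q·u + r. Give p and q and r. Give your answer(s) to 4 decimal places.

The normal equations are: 8580·p + 1104·q + 156·r = 5628;  1104·p + 156·q + 24·r = 750;  156·p + 24·q + 6·r = 115.
Solving the 3×3 system (Gaussian elimination) gives p = 53/114, q = 127/114, r = 299/114.

p = 0.4649, q = 1.1140, r = 2.6228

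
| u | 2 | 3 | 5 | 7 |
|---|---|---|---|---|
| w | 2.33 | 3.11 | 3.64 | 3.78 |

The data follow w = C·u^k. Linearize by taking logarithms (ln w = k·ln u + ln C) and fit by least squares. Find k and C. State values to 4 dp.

k = 0.3793, C = 1.9031

Let Y = ln w. Fitting Y = k·ln u + ln C by least squares:
Σln u = 5.3471, Σ(ln u)² = 8.0643, Σln w = 4.6022, Σln u·ln w = 6.4997.
Equations: 8.0643·k + 5.3471·ln C = 6.4997;  5.3471·k + 4·ln C = 4.6022.
Solving (det = 3.6655): k = 0.37932, ln C = 0.64348, so C = exp(0.64348) = 1.90309.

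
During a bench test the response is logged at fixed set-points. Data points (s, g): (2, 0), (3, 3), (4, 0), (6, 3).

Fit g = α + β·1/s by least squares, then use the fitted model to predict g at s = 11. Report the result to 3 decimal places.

ĝ = 2.868

Forming XᵀX = [[4, 5/4]; [5/4, 65/144]] and Xᵀg = [6, 3/2]ᵀ gives XᵀX·[α, β]ᵀ = Xᵀg.
Eliminating β: (65/144)·(row 1) − (5/4)·(row 2) gives (35/144)·α = (65/144)·6 − (5/4)·(3/2) = 5/6, so α = 24/7.
Then β = ((3/2) − (5/4)·(24/7))/(65/144) = -216/35.
At s = 11: ĝ = (24/7)·(1) + (-216/35)·(1/11) = 1104/385.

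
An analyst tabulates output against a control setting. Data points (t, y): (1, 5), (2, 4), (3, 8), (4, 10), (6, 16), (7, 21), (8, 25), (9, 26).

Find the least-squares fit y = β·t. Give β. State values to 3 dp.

β = 2.900

Compute the Gram sums: Σt·t = 260.
Right-hand side: Σt·y = 754.
β = 754/260 = 2.9.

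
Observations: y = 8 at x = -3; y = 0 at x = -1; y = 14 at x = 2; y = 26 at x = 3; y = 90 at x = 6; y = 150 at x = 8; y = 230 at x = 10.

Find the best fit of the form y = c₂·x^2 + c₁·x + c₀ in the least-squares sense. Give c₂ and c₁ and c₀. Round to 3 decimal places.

c₂ = 1.997, c₁ = 2.973, c₀ = -0.242

The normal system AᵀA·[c₂, c₁, c₀]ᵀ = Aᵀy is [[15571, 1735, 223]; [1735, 223, 25]; [223, 25, 7]]·[c₂, c₁, c₀]ᵀ = [36202, 4122, 518]ᵀ.
Solving the 3×3 system (Gaussian elimination) gives c₂ = 32520/16283, c₁ = 435658/146547, c₀ = -35392/146547.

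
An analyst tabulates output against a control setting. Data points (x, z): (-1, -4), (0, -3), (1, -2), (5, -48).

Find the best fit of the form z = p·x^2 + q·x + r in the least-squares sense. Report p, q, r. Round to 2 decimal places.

p = -2.02, q = 0.86, r = -1.67

From the data, Σx^2·x^2 = 627, Σx^2·x = 125, Σx^2 = 27, Σx·x = 27, Σx = 5, Σ1 = 4.
Moment sums: Σx^2·z = -1206, Σx·z = -238, Σz = -57.
So AᵀA·[p, q, r]ᵀ = Aᵀz: [[627, 125, 27]; [125, 27, 5]; [27, 5, 4]]·[p, q, r]ᵀ = [-1206, -238, -57]ᵀ.
Row-reducing yields p = -1825/902, q = 777/902, r = -753/451.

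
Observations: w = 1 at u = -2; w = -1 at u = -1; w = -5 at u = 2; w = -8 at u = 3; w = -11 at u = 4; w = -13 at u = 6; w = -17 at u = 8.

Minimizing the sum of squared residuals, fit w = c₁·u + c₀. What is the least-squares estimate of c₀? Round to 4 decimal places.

Sums needed: Σu·u = 134, Σu = 20, Σ1 = 7.
Moment sums: Σu·w = -293, Σw = -54.
So MᵀM·[c₁, c₀]ᵀ = Mᵀw: [[134, 20]; [20, 7]]·[c₁, c₀]ᵀ = [-293, -54]ᵀ.
Determinant 134·7 − 20² = 538.
c₁ = ((-293)·7 − 20·(-54))/538 = -971/538; c₀ = (134·(-54) − 20·(-293))/538 = -688/269.

c₀ = -2.5576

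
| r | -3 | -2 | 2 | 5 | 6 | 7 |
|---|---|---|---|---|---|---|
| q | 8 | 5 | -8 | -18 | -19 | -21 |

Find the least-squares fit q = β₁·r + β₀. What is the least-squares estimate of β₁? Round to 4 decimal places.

Forming XᵀX = [[127, 15]; [15, 6]] and Xᵀq = [-401, -53]ᵀ gives XᵀX·[β₁, β₀]ᵀ = Xᵀq.
Δ = 127·6 − 15² = 537.
β₁ = ((-401)·6 − 15·(-53))/537 = -3; β₀ = (127·(-53) − 15·(-401))/537 = -4/3.

β₁ = -3.0000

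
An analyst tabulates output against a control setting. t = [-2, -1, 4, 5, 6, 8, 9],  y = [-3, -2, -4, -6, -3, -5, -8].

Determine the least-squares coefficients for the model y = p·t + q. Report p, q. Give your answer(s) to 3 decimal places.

p = -0.370, q = -2.894

The normal system MᵀM·[p, q]ᵀ = Mᵀy is [[227, 29]; [29, 7]]·[p, q]ᵀ = [-168, -31]ᵀ.
Δ = 227·7 − 29² = 748.
p = ((-168)·7 − 29·(-31))/748 = -277/748; q = (227·(-31) − 29·(-168))/748 = -2165/748.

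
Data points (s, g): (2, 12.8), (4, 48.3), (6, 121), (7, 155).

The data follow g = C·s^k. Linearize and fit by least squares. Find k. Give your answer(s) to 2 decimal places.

With ln gᵢ as the transformed response and ln sᵢ as the regressor:
AᵀA = [[9.3992, 5.8171]; [5.8171, 4]], rhs = [25.5494, 16.2661]ᵀ  (here Σln s = 5.8171, Σ(ln s)² = 9.3992, Σln g = 16.2661, Σln s·ln g = 25.5494).
Slope k = (n·Σln s·ln g − Σln s·Σln g)/(n·Σ(ln s)² − (Σln s)²) = (4·25.5494 − 5.8171·16.2661)/3.7582 = 2.01582; ln C = (Σln g − k·Σln s)/n = 1.13496.

k = 2.02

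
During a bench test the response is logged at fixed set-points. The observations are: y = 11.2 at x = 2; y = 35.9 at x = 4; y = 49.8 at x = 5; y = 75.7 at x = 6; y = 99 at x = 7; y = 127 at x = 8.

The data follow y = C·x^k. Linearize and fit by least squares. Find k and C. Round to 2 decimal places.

Taking logs, ln y = k·ln x + ln C, so regress ln y on ln x.
Σln x = 9.5060, Σ(ln x)² = 16.3136, Σln y = 23.6708, Σln x·ln y = 39.6957.
Normal system: [[16.3136, 9.5060]; [9.5060, 6]]·[k, ln C]ᵀ = [39.6957, 23.6708]ᵀ.
Δ = 16.3136·6 − (9.5060)² = 7.5177; k = (39.6957·6 − 9.5060·23.6708)/7.5177 = 1.75055, ln C = (16.3136·23.6708 − 9.5060·39.6957)/7.5177 = 1.17168, so C = exp(1.17168) = 3.22739.

k = 1.75, C = 3.23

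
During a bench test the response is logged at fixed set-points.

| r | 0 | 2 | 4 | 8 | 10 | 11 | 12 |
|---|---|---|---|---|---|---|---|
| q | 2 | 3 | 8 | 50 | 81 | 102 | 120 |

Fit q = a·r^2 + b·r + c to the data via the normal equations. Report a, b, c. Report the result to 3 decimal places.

a = 1.005, b = -2.129, c = 2.109

Sums needed: Σr^2·r^2 = 49745, Σr^2·r = 4643, Σr^2 = 449, Σr·r = 449, Σr = 47, Σ1 = 7.
Right-hand side: Σr^2·q = 41062, Σr·q = 3810, Σq = 366.
So XᵀX·[a, b, c]ᵀ = Xᵀq: [[49745, 4643, 449]; [4643, 449, 47]; [449, 47, 7]]·[a, b, c]ᵀ = [41062, 3810, 366]ᵀ.
Solving the 3×3 system (Gaussian elimination) gives a = 4502/4479, b = -9536/4479, c = 3148/1493.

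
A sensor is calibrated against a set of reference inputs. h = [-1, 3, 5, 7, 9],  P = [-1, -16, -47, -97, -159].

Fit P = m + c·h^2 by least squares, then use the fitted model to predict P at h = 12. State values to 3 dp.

P̂ = -284.528

Sums needed: Σ1 = 5, Σh^2 = 165, Σh^2·h^2 = 9669.
Moment sums: ΣP = -320, Σh^2·P = -18952.
So MᵀM·[m, c]ᵀ = MᵀP: [[5, 165]; [165, 9669]]·[m, c]ᵀ = [-320, -18952]ᵀ.
Δ = 5·9669 − 165² = 21120.
m = ((-320)·9669 − 165·(-18952))/21120 = 25/16; c = (5·(-18952) − 165·(-320))/21120 = -1049/528.
At h = 12: P̂ = (25/16)·(1) + (-1049/528)·(144) = -50077/176.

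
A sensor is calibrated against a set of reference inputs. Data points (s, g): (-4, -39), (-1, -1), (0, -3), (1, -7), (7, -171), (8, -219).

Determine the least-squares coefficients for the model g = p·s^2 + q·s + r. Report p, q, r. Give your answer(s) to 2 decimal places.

p = -3.04, q = -2.86, r = -1.70

Compute the Gram sums: Σs^2·s^2 = 6755, Σs^2·s = 791, Σs^2 = 131, Σs·s = 131, Σs = 11, Σ1 = 6.
Moment sums: Σs^2·g = -23027, Σs·g = -2799, Σg = -440.
MᵀM·[p, q, r]ᵀ = Mᵀg becomes [[6755, 791, 131]; [791, 131, 11]; [131, 11, 6]]·[p, q, r]ᵀ = [-23027, -2799, -440]ᵀ.
Inverting the 3×3 Gram matrix, [p, q, r]ᵀ = [-116993/38478, -551159/192390, -54401/32065]ᵀ.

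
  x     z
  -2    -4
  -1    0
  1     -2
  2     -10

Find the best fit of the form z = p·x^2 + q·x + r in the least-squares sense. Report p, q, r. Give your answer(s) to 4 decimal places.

p = -2.0000, q = -1.4000, r = 1.0000

The normal system AᵀA·[p, q, r]ᵀ = Aᵀz is [[34, 0, 10]; [0, 10, 0]; [10, 0, 4]]·[p, q, r]ᵀ = [-58, -14, -16]ᵀ.
Row-reducing yields p = -2, q = -7/5, r = 1.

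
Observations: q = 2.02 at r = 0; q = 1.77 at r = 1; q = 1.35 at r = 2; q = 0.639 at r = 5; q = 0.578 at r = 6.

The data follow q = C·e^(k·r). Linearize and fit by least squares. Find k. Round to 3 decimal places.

With ln qᵢ as the transformed response and rᵢ as the regressor:
XᵀX = [[66.0000, 14.0000]; [14.0000, 5]], rhs = [-4.3572, 0.5781]ᵀ  (here Σr = 14.0000, Σ(r)² = 66.0000, Σln q = 0.5781, Σr·ln q = -4.3572).
Δ = 66.0000·5 − (14.0000)² = 134.0000; k = (-4.3572·5 − 14.0000·0.5781)/134.0000 = -0.22298, ln C = (66.0000·0.5781 − 14.0000·-4.3572)/134.0000 = 0.73999.

k = -0.223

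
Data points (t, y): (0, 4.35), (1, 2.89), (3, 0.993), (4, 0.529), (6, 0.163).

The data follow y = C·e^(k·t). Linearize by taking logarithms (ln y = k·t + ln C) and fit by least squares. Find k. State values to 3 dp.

k = -0.553

Let Y = ln y. Fitting Y = k·t + ln C by least squares:
Σt = 14.0000, Σ(t)² = 62.0000, Σln y = 0.0736, Σt·ln y = -12.3909.
Normal system: [[62.0000, 14.0000]; [14.0000, 5]]·[k, ln C]ᵀ = [-12.3909, 0.0736]ᵀ.
Solving (det = 114.0000): k = -0.55250, ln C = 1.56174.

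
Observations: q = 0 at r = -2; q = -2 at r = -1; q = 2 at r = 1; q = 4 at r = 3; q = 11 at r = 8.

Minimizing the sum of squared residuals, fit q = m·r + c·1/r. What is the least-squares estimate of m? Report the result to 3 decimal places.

m = 1.313

Compute the Gram sums: Σr·r = 79, Σr·1/r = 5, Σ1/r·1/r = 1369/576.
Right-hand side: Σr·q = 104, Σ1/r·q = 161/24.
So AᵀA·[m, c]ᵀ = Aᵀq: [[79, 5]; [5, 1369/576]]·[m, c]ᵀ = [104, 161/24]ᵀ.
Δ = 79·(1369/576) − 5² = 93751/576.
m = (104·(1369/576) − 5·(161/24))/(93751/576) = 123056/93751; c = (79·(161/24) − 5·104)/(93751/576) = 5736/93751.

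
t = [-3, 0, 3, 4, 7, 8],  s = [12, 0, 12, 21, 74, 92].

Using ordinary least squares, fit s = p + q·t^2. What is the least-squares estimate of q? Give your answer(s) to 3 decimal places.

q = 1.478

Entries of AᵀA: Σ1 = 6, Σt^2 = 147, Σt^2·t^2 = 6915.
For Aᵀs: Σs = 211, Σt^2·s = 10066.
AᵀA·[p, q]ᵀ = Aᵀs becomes [[6, 147]; [147, 6915]]·[p, q]ᵀ = [211, 10066]ᵀ.
det = 6·6915 − 147² = 19881.
p = (211·6915 − 147·10066)/19881 = -2293/2209; q = (6·10066 − 147·211)/19881 = 9793/6627.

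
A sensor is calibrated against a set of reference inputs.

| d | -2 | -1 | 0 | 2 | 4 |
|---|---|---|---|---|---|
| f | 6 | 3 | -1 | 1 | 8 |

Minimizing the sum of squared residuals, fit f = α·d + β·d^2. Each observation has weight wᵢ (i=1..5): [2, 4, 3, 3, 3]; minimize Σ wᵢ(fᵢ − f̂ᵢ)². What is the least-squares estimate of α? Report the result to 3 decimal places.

Sums needed: Σwᵢ·d·d = 72, Σwᵢ·d·d^2 = 196, Σwᵢ·d^2·d^2 = 852.
Moment sums: Σwᵢ·d·f = 66, Σwᵢ·d^2·f = 456.
det = 72·852 − 196² = 22928.
α = (66·852 − 196·456)/22928 = -4143/2866; β = (72·456 − 196·66)/22928 = 2487/2866.

α = -1.446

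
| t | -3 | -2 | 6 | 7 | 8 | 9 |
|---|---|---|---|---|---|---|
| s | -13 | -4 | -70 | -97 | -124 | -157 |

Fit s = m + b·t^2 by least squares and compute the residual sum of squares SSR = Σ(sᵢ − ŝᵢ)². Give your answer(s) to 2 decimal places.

MᵀM·[m, b]ᵀ = Mᵀs reads: 6·m + 243·b = -465;  243·m + 14451·b = -28059.
(Σ1 = 6, Σt^2 = 243, Σt^2·t^2 = 14451, Σs = -465, Σt^2·s = -28059.)
Δ = 6·14451 − 243² = 27657.
m = ((-465)·14451 − 243·(-28059))/27657 = 10958/3073; b = (6·(-28059) − 243·(-465))/27657 = -6151/3073.
Residuals: 636/439, 1354/3073, -4632/3073, -7640/3073, 1654/3073, 4812/3073; SSR = 41448/3073.

SSR = 13.49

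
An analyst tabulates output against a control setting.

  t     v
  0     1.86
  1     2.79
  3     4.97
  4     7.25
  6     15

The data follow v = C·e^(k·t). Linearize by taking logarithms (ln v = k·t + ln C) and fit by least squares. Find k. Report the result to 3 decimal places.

k = 0.341

Linearized form: ln v = k·t + ln C. From the 5 transformed points,
Σt = 14.0000, Σ(t)² = 62.0000, Σln v = 7.9391, Σt·ln v = 30.0086.
Equations: 62.0000·k + 14.0000·ln C = 30.0086;  14.0000·k + 5·ln C = 7.9391.
Slope k = (n·Σt·ln v − Σt·Σln v)/(n·Σ(t)² − (Σt)²) = (5·30.0086 − 14.0000·7.9391)/114.0000 = 0.34119; ln C = (Σln v − k·Σt)/n = 0.63248.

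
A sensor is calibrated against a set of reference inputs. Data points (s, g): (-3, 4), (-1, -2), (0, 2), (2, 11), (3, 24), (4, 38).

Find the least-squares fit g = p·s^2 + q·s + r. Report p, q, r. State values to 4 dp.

p = 1.5227, q = 3.2500, r = 0.2273

The normal system XᵀX·[p, q, r]ᵀ = Xᵀg is [[435, 71, 39]; [71, 39, 5]; [39, 5, 6]]·[p, q, r]ᵀ = [902, 236, 77]ᵀ.
Row-reducing yields p = 67/44, q = 13/4, r = 5/22.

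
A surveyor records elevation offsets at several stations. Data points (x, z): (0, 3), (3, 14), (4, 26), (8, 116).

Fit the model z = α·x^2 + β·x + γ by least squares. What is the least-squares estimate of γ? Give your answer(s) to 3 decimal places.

γ = 3.003

Normal-equation sums: Σx^2·x^2 = 4433, Σx^2·x = 603, Σx^2 = 89, Σx·x = 89, Σx = 15, Σ1 = 4.
Moment sums: Σx^2·z = 7966, Σx·z = 1074, Σz = 159.
So AᵀA·[α, β, γ]ᵀ = Aᵀz: [[4433, 603, 89]; [603, 89, 15]; [89, 15, 4]]·[α, β, γ]ᵀ = [7966, 1074, 159]ᵀ.
Row-reducing yields α = 16391/7832, β = -20505/7832, γ = 5879/1958.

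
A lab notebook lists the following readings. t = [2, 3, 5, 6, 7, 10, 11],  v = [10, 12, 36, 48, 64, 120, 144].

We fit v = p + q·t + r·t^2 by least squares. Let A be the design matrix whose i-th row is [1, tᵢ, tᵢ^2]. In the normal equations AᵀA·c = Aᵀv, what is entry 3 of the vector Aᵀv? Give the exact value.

35336

Entry 3 ↔ basis t^2, so (Aᵀv)_{3} = Σᵢ (t^2)·vᵢ = (4)·(10) + (9)·(12) + (25)·(36) + (36)·(48) + (49)·(64) + (100)·(120) + (121)·(144) = 35336.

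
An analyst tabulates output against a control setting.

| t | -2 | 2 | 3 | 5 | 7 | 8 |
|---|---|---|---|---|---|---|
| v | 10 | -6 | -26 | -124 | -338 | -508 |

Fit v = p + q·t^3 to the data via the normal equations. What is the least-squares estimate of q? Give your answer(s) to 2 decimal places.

q = -0.99

Sums needed: Σ1 = 6, Σt^3 = 1007, Σt^3·t^3 = 396275.
And Σv = -992, Σt^3·v = -392360.
AᵀA·[p, q]ᵀ = Aᵀv becomes [[6, 1007]; [1007, 396275]]·[p, q]ᵀ = [-992, -392360]ᵀ.
Determinant 6·396275 − 1007² = 1363601.
p = ((-992)·396275 − 1007·(-392360))/1363601 = 2001720/1363601; q = (6·(-392360) − 1007·(-992))/1363601 = -1355216/1363601.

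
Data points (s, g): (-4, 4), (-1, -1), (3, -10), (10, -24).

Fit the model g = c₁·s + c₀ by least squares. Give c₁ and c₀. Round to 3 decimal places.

Forming MᵀM = [[126, 8]; [8, 4]] and Mᵀg = [-285, -31]ᵀ gives MᵀM·[c₁, c₀]ᵀ = Mᵀg.
Δ = 126·4 − 8² = 440.
c₁ = ((-285)·4 − 8·(-31))/440 = -223/110; c₀ = (126·(-31) − 8·(-285))/440 = -813/220.

c₁ = -2.027, c₀ = -3.695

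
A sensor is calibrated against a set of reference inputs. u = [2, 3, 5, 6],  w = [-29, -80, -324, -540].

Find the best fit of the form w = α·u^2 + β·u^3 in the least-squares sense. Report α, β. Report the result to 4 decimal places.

α = -2.8812, β = -2.0188

The normal equations are: 2018·α + 11176·β = -28376;  11176·α + 63074·β = -159532.
(Σu^2·u^2 = 2018, Σu^2·u^3 = 11176, Σu^3·u^3 = 63074, Σu^2·w = -28376, Σu^3·w = -159532.)
det = 2018·63074 − 11176² = 2380356.
α = ((-28376)·63074 − 11176·(-159532))/2380356 = -51956/18033; β = (2018·(-159532) − 11176·(-28376))/2380356 = -400450/198363.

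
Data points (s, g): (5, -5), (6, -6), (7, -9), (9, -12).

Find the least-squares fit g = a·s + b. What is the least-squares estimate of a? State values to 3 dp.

a = -1.829

Compute the Gram sums: Σs·s = 191, Σs = 27, Σ1 = 4.
Right-hand side: Σs·g = -232, Σg = -32.
Eliminating b: 4·(row 1) − 27·(row 2) gives 35·a = 4·(-232) − 27·(-32) = -64, so a = -64/35.
Then b = ((-32) − 27·(-64/35))/4 = 152/35.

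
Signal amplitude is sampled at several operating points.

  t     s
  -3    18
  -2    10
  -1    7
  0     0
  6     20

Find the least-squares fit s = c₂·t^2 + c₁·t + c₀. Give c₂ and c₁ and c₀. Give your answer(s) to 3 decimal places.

With design matrix M, MᵀM = [[1394, 180, 50]; [180, 50, 0]; [50, 0, 5]] and Mᵀs = [929, 39, 55]ᵀ.
Inverting the 3×3 Gram matrix, [c₂, c₁, c₀]ᵀ = [1193/1230, -5559/2050, 160/123]ᵀ.

c₂ = 0.970, c₁ = -2.712, c₀ = 1.301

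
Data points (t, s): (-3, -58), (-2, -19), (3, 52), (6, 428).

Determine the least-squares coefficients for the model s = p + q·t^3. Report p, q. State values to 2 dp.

p = -3.10, q = 2.00

Compute the Gram sums: Σ1 = 4, Σt^3 = 208, Σt^3·t^3 = 48178.
And Σs = 403, Σt^3·s = 95570.
Normal equations: [[4, 208]; [208, 48178]]·[p, q]ᵀ = [403, 95570]ᵀ.
Eliminating q: 48178·(row 1) − 208·(row 2) gives 149448·p = 48178·403 − 208·95570 = -462826, so p = -17801/5748.
Then q = (95570 − 208·(-17801/5748))/48178 = 37307/18681.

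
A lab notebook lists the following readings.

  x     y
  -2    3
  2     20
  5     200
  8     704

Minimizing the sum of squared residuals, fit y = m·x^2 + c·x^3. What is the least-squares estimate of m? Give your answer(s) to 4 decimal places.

m = 2.9570

With design matrix M, MᵀM = [[4753, 35893]; [35893, 277897]] and Mᵀy = [50148, 385584]ᵀ.
Δ = 4753·277897 − 35893² = 32536992.
m = (50148·277897 − 35893·385584)/32536992 = 8017687/2711416; c = (4753·385584 − 35893·50148)/32536992 = 2726549/2711416.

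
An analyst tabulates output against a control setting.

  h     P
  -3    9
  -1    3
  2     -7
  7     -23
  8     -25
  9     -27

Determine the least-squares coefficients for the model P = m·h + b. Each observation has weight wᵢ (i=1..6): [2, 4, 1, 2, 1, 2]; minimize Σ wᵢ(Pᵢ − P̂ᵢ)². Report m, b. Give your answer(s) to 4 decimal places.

The normal system MᵀWM·[m, b]ᵀ = MᵀWP is [[350, 32]; [32, 12]]·[m, b]ᵀ = [-1088, -102]ᵀ.
Δ = 350·12 − 32² = 3176.
m = ((-1088)·12 − 32·(-102))/3176 = -1224/397; b = (350·(-102) − 32·(-1088))/3176 = -221/794.

m = -3.0831, b = -0.2783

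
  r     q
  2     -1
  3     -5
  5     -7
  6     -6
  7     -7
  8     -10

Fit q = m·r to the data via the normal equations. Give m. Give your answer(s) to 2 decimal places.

m = -1.16

Forming XᵀX = [[187]] and Xᵀq = [-217]ᵀ gives XᵀX·[m]ᵀ = Xᵀq.
m = (-217)/187 = -1.16043.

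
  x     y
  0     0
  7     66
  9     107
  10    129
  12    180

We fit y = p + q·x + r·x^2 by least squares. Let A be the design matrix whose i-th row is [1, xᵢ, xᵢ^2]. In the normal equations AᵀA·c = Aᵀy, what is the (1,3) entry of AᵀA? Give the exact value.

Row 1 ↔ basis 1, column 3 ↔ basis x^2, so (AᵀA)_{1,3} = Σᵢ x^2 = (1)·(0) + (1)·(49) + (1)·(81) + (1)·(100) + (1)·(144) = 374.

374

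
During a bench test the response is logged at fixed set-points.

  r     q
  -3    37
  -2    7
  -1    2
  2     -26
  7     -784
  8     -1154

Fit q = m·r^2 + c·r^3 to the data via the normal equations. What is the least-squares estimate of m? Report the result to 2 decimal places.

m = -1.96

Setting ∂/∂m … = 0 gives: 6611·m + 49331·c = -112013;  49331·m + 380651·c = -861025.
Eliminating c: 380651·(row 1) − 49331·(row 2) gives 82936200·m = 380651·(-112013) − 49331·(-861025) = -162636188, so m = -40659047/20734050.
Then c = ((-861025) − 49331·(-40659047/20734050))/380651 = -41630743/20734050.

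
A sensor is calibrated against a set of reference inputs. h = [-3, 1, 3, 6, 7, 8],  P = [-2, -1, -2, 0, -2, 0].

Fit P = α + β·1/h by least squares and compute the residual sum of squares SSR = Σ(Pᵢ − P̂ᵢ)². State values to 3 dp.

Sums needed: Σ1 = 6, Σ1/h = 241/168, Σ1/h·1/h = 4033/3136.
And ΣP = -7, Σ1/h·P = -9/7.
So MᵀM·[α, β]ᵀ = MᵀP: [[6, 241/168]; [241/168, 4033/3136]]·[α, β]ᵀ = [-7, -9/7]ᵀ.
det = 6·(4033/3136) − (241/168)² = 159701/28224.
α = ((-7)·(4033/3136) − (241/168)·(-9/7))/(159701/28224) = -202023/159701; β = (6·(-9/7) − (241/168)·(-7))/(159701/28224) = 65688/159701.
Residuals: -95483/159701, -23366/159701, -139275/159701, 191075/159701, -126763/159701, 193812/159701; SSR = 746408/159701.

SSR = 4.674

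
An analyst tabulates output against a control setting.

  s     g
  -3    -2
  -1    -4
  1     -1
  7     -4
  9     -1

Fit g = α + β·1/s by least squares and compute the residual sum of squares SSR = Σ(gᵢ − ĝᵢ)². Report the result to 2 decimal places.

SSR = 5.56

Entries of AᵀA: Σ1 = 5, Σ1/s = -5/63, Σ1/s·1/s = 8509/3969.
Right-hand side: Σg = -12, Σ1/s·g = 188/63.
So AᵀA·[α, β]ᵀ = Aᵀg: [[5, -5/63]; [-5/63, 8509/3969]]·[α, β]ᵀ = [-12, 188/63]ᵀ.
Eliminating β: (8509/3969)·(row 1) − (-5/63)·(row 2) gives (42520/3969)·α = (8509/3969)·(-12) − (-5/63)·(188/63) = -101168/3969, so α = -12646/5315.
Then β = ((188/63) − (-5/63)·(-12646/5315))/(8509/3969) = 1386/1063.
Residuals: 4326/5315, -1684/5315, 401/5315, -9604/5315, 6561/5315; SSR = 29538/5315.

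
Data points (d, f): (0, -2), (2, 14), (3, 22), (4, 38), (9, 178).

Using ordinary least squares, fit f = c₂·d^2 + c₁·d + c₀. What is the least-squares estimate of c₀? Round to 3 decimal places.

The normal system MᵀM·[c₂, c₁, c₀]ᵀ = Mᵀf is [[6914, 828, 110]; [828, 110, 18]; [110, 18, 5]]·[c₂, c₁, c₀]ᵀ = [15280, 1848, 250]ᵀ.
Row-reducing yields c₂ = 13550/6877, c₁ = 14730/6877, c₀ = -7278/6877.

c₀ = -1.058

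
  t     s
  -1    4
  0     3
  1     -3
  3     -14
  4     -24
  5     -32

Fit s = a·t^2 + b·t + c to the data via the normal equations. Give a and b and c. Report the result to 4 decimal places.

a = -0.6888, b = -3.4235, c = 1.8163

Forming AᵀA = [[964, 216, 52]; [216, 52, 12]; [52, 12, 6]] and Aᵀs = [-1309, -305, -66]ᵀ gives AᵀA·[a, b, c]ᵀ = Aᵀs.
Inverting the 3×3 Gram matrix, [a, b, c]ᵀ = [-135/196, -671/196, 89/49]ᵀ.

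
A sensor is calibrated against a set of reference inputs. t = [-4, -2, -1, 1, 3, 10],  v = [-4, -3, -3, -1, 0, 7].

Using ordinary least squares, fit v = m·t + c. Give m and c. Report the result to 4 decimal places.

m = 0.8033, c = -1.6038

Sums needed: Σt·t = 131, Σt = 7, Σ1 = 6.
For Aᵀv: Σt·v = 94, Σv = -4.
Determinant 131·6 − 7² = 737.
m = (94·6 − 7·(-4))/737 = 592/737; c = (131·(-4) − 7·94)/737 = -1182/737.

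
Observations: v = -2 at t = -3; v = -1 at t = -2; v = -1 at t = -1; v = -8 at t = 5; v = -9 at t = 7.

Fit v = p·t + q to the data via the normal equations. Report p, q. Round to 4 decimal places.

Sums needed: Σt·t = 88, Σt = 6, Σ1 = 5.
Right-hand side: Σt·v = -94, Σv = -21.
det = 88·5 − 6² = 404.
p = ((-94)·5 − 6·(-21))/404 = -86/101; q = (88·(-21) − 6·(-94))/404 = -321/101.

p = -0.8515, q = -3.1782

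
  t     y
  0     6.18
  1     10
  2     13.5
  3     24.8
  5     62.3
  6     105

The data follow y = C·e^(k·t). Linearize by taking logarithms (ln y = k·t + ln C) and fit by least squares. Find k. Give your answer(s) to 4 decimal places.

With ln yᵢ as the transformed response and tᵢ as the regressor:
XᵀX = [[75.0000, 17.0000]; [17.0000, 6]], rhs = [65.7241, 18.7234]ᵀ  (here Σt = 17.0000, Σ(t)² = 75.0000, Σln y = 18.7234, Σt·ln y = 65.7241).
Solving (det = 161.0000): k = 0.47234, ln C = 1.78225.

k = 0.4723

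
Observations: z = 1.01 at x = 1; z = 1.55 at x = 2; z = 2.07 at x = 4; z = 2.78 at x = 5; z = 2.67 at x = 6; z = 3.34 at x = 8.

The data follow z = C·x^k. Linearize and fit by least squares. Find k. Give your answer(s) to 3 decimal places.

k = 0.566

Let Y = ln z. Fitting Y = k·ln x + ln C by least squares:
Sums: Σln x = 7.5601, Σ(ln x)² = 12.5270, Σln z = 4.3863, Σln x·ln z = 7.2253.
Normal system: [[12.5270, 7.5601]; [7.5601, 6]]·[k, ln C]ᵀ = [7.2253, 4.3863]ᵀ.
Δ = 12.5270·6 − (7.5601)² = 18.0074; k = (7.2253·6 − 7.5601·4.3863)/18.0074 = 0.56597, ln C = (12.5270·4.3863 − 7.5601·7.2253)/18.0074 = 0.01792.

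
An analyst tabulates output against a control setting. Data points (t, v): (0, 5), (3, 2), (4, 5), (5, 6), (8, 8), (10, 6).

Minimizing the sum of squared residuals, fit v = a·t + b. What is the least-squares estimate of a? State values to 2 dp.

a = 0.31

Entries of MᵀM: Σt·t = 214, Σt = 30, Σ1 = 6.
Moment sums: Σt·v = 180, Σv = 32.
So MᵀM·[a, b]ᵀ = Mᵀv: [[214, 30]; [30, 6]]·[a, b]ᵀ = [180, 32]ᵀ.
Determinant 214·6 − 30² = 384.
a = (180·6 − 30·32)/384 = 5/16; b = (214·32 − 30·180)/384 = 181/48.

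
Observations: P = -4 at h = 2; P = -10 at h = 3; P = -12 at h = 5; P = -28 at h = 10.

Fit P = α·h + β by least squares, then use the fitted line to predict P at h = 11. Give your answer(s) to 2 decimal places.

P̂ = -30.55

The normal system AᵀA·[α, β]ᵀ = AᵀP is [[138, 20]; [20, 4]]·[α, β]ᵀ = [-378, -54]ᵀ.
Determinant 138·4 − 20² = 152.
α = ((-378)·4 − 20·(-54))/152 = -54/19; β = (138·(-54) − 20·(-378))/152 = 27/38.
At h = 11: P̂ = (-54/19)·(11) + (27/38)·(1) = -1161/38.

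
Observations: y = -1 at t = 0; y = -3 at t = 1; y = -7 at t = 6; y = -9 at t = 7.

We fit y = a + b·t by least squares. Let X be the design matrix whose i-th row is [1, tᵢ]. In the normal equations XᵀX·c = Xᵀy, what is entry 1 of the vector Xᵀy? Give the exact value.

Entry 1 ↔ basis 1, so (Xᵀy)_{1} = Σᵢ yᵢ = (1)·(-1) + (1)·(-3) + (1)·(-7) + (1)·(-9) = -20.

-20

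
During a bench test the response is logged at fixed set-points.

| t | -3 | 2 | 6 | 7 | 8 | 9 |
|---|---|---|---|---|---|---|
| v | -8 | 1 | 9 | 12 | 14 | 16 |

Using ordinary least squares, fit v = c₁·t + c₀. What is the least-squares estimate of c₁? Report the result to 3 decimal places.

Setting ∂/∂c₁ … = 0 gives: 243·c₁ + 29·c₀ = 420;  29·c₁ + 6·c₀ = 44.
Determinant 243·6 − 29² = 617.
c₁ = (420·6 − 29·44)/617 = 1244/617; c₀ = (243·44 − 29·420)/617 = -1488/617.

c₁ = 2.016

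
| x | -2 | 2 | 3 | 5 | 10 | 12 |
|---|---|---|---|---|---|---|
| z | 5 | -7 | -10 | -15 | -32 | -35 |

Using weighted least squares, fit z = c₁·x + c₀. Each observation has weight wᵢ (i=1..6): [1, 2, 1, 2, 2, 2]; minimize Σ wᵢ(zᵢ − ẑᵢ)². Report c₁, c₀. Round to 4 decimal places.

c₁ = -2.9317, c₀ = -1.0028

The normal equations are: 559·c₁ + 59·c₀ = -1698;  59·c₁ + 10·c₀ = -183.
(Σwᵢ·x·x = 559, Σwᵢ·x = 59, Σwᵢ·1 = 10, Σwᵢ·x·z = -1698, Σwᵢ·z = -183.)
det = 559·10 − 59² = 2109.
c₁ = ((-1698)·10 − 59·(-183))/2109 = -2061/703; c₀ = (559·(-183) − 59·(-1698))/2109 = -705/703.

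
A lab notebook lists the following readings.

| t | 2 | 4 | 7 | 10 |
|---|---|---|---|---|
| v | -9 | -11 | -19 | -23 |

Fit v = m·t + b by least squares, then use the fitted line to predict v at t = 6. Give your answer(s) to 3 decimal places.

v̂ = -15.966

Compute the Gram sums: Σt·t = 169, Σt = 23, Σ1 = 4.
Moment sums: Σt·v = -425, Σv = -62.
So AᵀA·[m, b]ᵀ = Aᵀv: [[169, 23]; [23, 4]]·[m, b]ᵀ = [-425, -62]ᵀ.
det = 169·4 − 23² = 147.
m = ((-425)·4 − 23·(-62))/147 = -274/147; b = (169·(-62) − 23·(-425))/147 = -703/147.
At t = 6: v̂ = (-274/147)·(6) + (-703/147)·(1) = -2347/147.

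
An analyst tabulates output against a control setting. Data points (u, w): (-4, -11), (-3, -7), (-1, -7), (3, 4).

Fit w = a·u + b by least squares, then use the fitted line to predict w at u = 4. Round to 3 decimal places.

With design matrix X, XᵀX = [[35, -5]; [-5, 4]] and Xᵀw = [84, -21]ᵀ.
Determinant 35·4 − (-5)² = 115.
a = (84·4 − (-5)·(-21))/115 = 231/115; b = (35·(-21) − (-5)·84)/115 = -63/23.
At u = 4: ŵ = (231/115)·(4) + (-63/23)·(1) = 609/115.

ŵ = 5.296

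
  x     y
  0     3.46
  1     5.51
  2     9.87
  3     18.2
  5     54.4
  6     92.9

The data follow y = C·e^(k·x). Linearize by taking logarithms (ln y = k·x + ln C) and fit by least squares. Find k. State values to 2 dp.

Taking logs, ln y = k·x + ln C, so regress ln y on x.
Σx = 17.0000, Σ(x)² = 75.0000, Σln y = 16.6666, Σx·ln y = 62.1608.
Equations: 75.0000·k + 17.0000·ln C = 62.1608;  17.0000·k + 6·ln C = 16.6666.
Δ = 75.0000·6 − (17.0000)² = 161.0000; k = (62.1608·6 − 17.0000·16.6666)/161.0000 = 0.55672, ln C = (75.0000·16.6666 − 17.0000·62.1608)/161.0000 = 1.20040.

k = 0.56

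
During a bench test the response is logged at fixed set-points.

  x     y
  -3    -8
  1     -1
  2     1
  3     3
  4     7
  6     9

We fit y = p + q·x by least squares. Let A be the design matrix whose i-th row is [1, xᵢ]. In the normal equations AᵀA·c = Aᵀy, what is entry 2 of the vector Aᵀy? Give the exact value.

116

Entry 2 ↔ basis x, so (Aᵀy)_{2} = Σᵢ (x)·yᵢ = (-3)·(-8) + (1)·(-1) + (2)·(1) + (3)·(3) + (4)·(7) + (6)·(9) = 116.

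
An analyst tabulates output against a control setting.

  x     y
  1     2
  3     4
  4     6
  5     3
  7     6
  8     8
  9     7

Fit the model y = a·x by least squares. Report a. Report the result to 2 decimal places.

Forming AᵀA = [[245]] and Aᵀy = [222]ᵀ gives AᵀA·[a]ᵀ = Aᵀy.
a = 222/245 = 0.906122.

a = 0.91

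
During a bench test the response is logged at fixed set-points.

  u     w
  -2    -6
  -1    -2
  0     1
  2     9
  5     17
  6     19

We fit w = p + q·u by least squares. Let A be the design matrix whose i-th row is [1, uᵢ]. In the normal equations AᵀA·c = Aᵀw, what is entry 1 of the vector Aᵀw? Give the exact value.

Entry 1 ↔ basis 1, so (Aᵀw)_{1} = Σᵢ wᵢ = (1)·(-6) + (1)·(-2) + (1)·(1) + (1)·(9) + (1)·(17) + (1)·(19) = 38.

38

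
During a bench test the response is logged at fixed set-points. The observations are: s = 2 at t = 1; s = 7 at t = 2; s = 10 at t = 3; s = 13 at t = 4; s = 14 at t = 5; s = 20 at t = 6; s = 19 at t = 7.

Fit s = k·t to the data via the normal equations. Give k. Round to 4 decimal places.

Sums needed: Σt·t = 140.
For Aᵀs: Σt·s = 421.
Normal equations: [[140]]·[k]ᵀ = [421]ᵀ.
k = 421/140 = 3.00714.

k = 3.0071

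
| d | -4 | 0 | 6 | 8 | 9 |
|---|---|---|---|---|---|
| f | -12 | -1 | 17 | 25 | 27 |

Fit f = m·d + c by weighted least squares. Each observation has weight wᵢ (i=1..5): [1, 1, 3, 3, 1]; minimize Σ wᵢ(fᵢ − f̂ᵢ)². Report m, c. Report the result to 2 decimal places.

MᵀWM·[m, c]ᵀ = MᵀWf reads: 397·m + 47·c = 1197;  47·m + 9·c = 140.
(Σwᵢ·d·d = 397, Σwᵢ·d = 47, Σwᵢ·1 = 9, Σwᵢ·d·f = 1197, Σwᵢ·f = 140.)
det = 397·9 − 47² = 1364.
m = (1197·9 − 47·140)/1364 = 4193/1364; c = (397·140 − 47·1197)/1364 = -679/1364.

m = 3.07, c = -0.50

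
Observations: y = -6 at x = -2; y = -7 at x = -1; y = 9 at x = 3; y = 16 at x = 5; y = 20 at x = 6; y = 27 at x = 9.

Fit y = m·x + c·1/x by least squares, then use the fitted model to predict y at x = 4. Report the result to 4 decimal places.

ŷ = 12.8344

With design matrix M, MᵀM = [[156, 6]; [6, 5837/4050]] and Mᵀy = [489, 338/15]ᵀ.
Δ = 156·(5837/4050) − 6² = 127462/675.
m = (489·(5837/4050) − 6·(338/15))/(127462/675) = 768911/254924; c = (156·(338/15) − 6·489)/(127462/675) = 196155/63731.
At x = 4: ŷ = (768911/254924)·(4) + (196155/63731)·(1/4) = 3271799/254924.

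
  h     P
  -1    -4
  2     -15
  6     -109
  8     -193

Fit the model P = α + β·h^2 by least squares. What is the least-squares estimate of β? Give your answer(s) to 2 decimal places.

β = -2.98

Sums needed: Σ1 = 4, Σh^2 = 105, Σh^2·h^2 = 5409.
Moment sums: ΣP = -321, Σh^2·P = -16340.
Eliminating β: 5409·(row 1) − 105·(row 2) gives 10611·α = 5409·(-321) − 105·(-16340) = -20589, so α = -6863/3537.
Then β = ((-16340) − 105·(-6863/3537))/5409 = -31655/10611.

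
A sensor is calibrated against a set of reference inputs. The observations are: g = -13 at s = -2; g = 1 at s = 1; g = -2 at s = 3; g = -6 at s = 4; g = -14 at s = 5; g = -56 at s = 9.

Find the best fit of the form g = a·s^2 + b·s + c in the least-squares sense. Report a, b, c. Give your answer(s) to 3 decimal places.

Compute the Gram sums: Σs^2·s^2 = 7540, Σs^2·s = 938, Σs^2 = 136, Σs·s = 136, Σs = 20, Σ1 = 6.
And Σs^2·g = -5051, Σs·g = -577, Σg = -90.
Solving the 3×3 system (Gaussian elimination) gives a = -7451/7414, b = 22465/7414, c = -782/337.

a = -1.005, b = 3.030, c = -2.320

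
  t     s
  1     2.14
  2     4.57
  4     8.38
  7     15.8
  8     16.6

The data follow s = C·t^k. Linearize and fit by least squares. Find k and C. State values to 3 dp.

With ln sᵢ as the transformed response and ln tᵢ as the regressor:
Σln t = 6.1048, Σ(ln t)² = 10.5129, Σln s = 9.9756, Σln t·ln s = 15.2130.
Normal system: [[10.5129, 6.1048]; [6.1048, 5]]·[k, ln C]ᵀ = [15.2130, 9.9756]ᵀ.
Slope k = (n·Σln t·ln s − Σln t·Σln s)/(n·Σ(ln t)² − (Σln t)²) = (5·15.2130 − 6.1048·9.9756)/15.2960 = 0.99151; ln C = (Σln s − k·Σln t)/n = 0.78452, so C = exp(0.78452) = 2.19135.

k = 0.992, C = 2.191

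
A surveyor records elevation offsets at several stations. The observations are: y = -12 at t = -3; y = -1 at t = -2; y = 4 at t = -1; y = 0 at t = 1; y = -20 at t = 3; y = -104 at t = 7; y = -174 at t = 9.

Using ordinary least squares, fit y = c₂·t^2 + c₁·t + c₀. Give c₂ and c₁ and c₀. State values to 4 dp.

With design matrix A, AᵀA = [[9142, 1064, 154]; [1064, 154, 14]; [154, 14, 7]] and Aᵀy = [-19478, -2320, -307]ᵀ.
Row-reducing yields c₂ = -1244/609, c₁ = -335/261, c₀ = 6667/1827.

c₂ = -2.0427, c₁ = -1.2835, c₀ = 3.6492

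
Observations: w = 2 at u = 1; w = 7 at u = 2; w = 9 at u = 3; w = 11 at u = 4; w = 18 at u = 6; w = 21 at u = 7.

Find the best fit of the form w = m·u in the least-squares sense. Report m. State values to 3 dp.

m = 2.974

Compute the Gram sums: Σu·u = 115.
Right-hand side: Σu·w = 342.
So XᵀX·[m]ᵀ = Xᵀw: [[115]]·[m]ᵀ = [342]ᵀ.
m = 342/115 = 2.97391.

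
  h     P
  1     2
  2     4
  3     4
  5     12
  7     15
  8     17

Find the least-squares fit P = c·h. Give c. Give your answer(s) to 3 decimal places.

Setting ∂/∂c … = 0 gives: 152·c = 323.
Hence c = 323 / 152 ≈ 2.125.

c = 2.125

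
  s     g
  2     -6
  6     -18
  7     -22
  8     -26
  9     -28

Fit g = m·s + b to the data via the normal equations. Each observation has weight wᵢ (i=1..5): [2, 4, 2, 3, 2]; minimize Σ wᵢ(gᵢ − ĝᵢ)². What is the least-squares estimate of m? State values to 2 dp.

AᵀWA·[m, b]ᵀ = AᵀWg reads: 604·m + 84·b = -1892;  84·m + 13·b = -262.
(Σwᵢ·s·s = 604, Σwᵢ·s = 84, Σwᵢ·1 = 13, Σwᵢ·s·g = -1892, Σwᵢ·g = -262.)
Δ = 604·13 − 84² = 796.
m = ((-1892)·13 − 84·(-262))/796 = -647/199; b = (604·(-262) − 84·(-1892))/796 = 170/199.

m = -3.25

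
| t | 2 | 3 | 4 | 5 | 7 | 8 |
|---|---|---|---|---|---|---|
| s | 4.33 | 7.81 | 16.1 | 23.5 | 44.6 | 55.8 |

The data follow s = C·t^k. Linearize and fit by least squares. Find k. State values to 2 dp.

k = 1.89

Linearized form: ln s = k·ln t + ln C. From the 6 transformed points,
AᵀA = [[14.3101, 8.8128]; [8.8128, 6]], rhs = [27.9603, 17.2763]ᵀ  (here Σln t = 8.8128, Σ(ln t)² = 14.3101, Σln s = 17.2763, Σln t·ln s = 27.9603).
Slope k = (n·Σln t·ln s − Σln t·Σln s)/(n·Σ(ln t)² − (Σln t)²) = (6·27.9603 − 8.8128·17.2763)/8.1947 = 1.89250; ln C = (Σln s − k·Σln t)/n = 0.09966.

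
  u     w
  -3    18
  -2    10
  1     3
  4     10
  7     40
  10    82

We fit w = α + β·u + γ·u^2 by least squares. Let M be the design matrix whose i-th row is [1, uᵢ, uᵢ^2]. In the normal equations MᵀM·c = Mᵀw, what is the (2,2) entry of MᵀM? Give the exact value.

Row 2 ↔ basis u, column 2 ↔ basis u, so (MᵀM)_{2,2} = Σᵢ (u)·(u) = (-3)·(-3) + (-2)·(-2) + (1)·(1) + (4)·(4) + (7)·(7) + (10)·(10) = 179.

179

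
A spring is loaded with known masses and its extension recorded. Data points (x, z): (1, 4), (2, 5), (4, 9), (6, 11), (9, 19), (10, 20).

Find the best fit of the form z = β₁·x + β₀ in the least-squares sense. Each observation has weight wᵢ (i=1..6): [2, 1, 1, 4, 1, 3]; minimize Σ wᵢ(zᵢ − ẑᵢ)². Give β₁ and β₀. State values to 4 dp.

The normal system AᵀWA·[β₁, β₀]ᵀ = AᵀWz is [[547, 71]; [71, 12]]·[β₁, β₀]ᵀ = [1089, 145]ᵀ.
Eliminating β₀: 12·(row 1) − 71·(row 2) gives 1523·β₁ = 12·1089 − 71·145 = 2773, so β₁ = 2773/1523.
Then β₀ = (145 − 71·(2773/1523))/12 = 1996/1523.

β₁ = 1.8207, β₀ = 1.3106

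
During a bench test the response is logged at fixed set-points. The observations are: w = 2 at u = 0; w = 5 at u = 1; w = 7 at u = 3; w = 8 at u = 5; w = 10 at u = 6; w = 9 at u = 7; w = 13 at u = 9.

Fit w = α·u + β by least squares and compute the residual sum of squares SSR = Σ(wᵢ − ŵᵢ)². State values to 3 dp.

With design matrix M, MᵀM = [[201, 31]; [31, 7]] and Mᵀw = [306, 54]ᵀ.
Δ = 201·7 − 31² = 446.
α = (306·7 − 31·54)/446 = 234/223; β = (201·54 − 31·306)/446 = 684/223.
Residuals: -238/223, 197/223, 175/223, -70/223, 142/223, -315/223, 109/223; SSR = 1176/223.

SSR = 5.274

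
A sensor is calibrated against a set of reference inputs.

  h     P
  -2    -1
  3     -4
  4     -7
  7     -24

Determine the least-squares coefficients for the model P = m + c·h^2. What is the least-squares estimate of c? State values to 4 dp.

The normal system XᵀX·[m, c]ᵀ = XᵀP is [[4, 78]; [78, 2754]]·[m, c]ᵀ = [-36, -1328]ᵀ.
det = 4·2754 − 78² = 4932.
m = ((-36)·2754 − 78·(-1328))/4932 = 370/411; c = (4·(-1328) − 78·(-36))/4932 = -626/1233.

c = -0.5077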